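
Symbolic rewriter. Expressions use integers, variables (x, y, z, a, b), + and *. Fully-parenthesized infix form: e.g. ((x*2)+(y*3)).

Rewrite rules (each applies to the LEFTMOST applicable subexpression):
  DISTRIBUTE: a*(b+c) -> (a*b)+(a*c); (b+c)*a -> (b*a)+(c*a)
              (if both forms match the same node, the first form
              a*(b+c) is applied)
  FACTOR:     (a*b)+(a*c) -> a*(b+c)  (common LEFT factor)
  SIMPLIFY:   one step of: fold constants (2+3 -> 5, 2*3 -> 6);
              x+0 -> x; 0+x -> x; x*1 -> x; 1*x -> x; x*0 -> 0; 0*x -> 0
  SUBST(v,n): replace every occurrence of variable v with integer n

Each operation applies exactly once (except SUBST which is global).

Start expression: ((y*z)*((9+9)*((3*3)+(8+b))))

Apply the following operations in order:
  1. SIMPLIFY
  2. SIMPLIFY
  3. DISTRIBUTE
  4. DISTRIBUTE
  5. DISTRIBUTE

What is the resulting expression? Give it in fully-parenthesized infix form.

Answer: (((y*z)*(18*9))+((y*z)*((18*8)+(18*b))))

Derivation:
Start: ((y*z)*((9+9)*((3*3)+(8+b))))
Apply SIMPLIFY at RL (target: (9+9)): ((y*z)*((9+9)*((3*3)+(8+b)))) -> ((y*z)*(18*((3*3)+(8+b))))
Apply SIMPLIFY at RRL (target: (3*3)): ((y*z)*(18*((3*3)+(8+b)))) -> ((y*z)*(18*(9+(8+b))))
Apply DISTRIBUTE at R (target: (18*(9+(8+b)))): ((y*z)*(18*(9+(8+b)))) -> ((y*z)*((18*9)+(18*(8+b))))
Apply DISTRIBUTE at root (target: ((y*z)*((18*9)+(18*(8+b))))): ((y*z)*((18*9)+(18*(8+b)))) -> (((y*z)*(18*9))+((y*z)*(18*(8+b))))
Apply DISTRIBUTE at RR (target: (18*(8+b))): (((y*z)*(18*9))+((y*z)*(18*(8+b)))) -> (((y*z)*(18*9))+((y*z)*((18*8)+(18*b))))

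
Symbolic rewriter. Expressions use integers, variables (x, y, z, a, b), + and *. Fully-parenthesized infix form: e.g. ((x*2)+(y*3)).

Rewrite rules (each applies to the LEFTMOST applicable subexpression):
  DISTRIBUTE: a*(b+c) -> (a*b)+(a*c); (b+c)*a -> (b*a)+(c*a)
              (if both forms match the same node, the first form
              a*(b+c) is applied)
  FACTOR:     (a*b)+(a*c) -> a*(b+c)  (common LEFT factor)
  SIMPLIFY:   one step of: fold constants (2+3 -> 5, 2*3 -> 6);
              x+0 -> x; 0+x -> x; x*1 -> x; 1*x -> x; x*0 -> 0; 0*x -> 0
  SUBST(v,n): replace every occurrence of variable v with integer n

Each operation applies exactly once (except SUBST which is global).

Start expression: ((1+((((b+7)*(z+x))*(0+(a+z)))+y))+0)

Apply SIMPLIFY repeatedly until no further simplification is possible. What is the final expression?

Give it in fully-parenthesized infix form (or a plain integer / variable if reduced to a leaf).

Answer: (1+((((b+7)*(z+x))*(a+z))+y))

Derivation:
Start: ((1+((((b+7)*(z+x))*(0+(a+z)))+y))+0)
Step 1: at root: ((1+((((b+7)*(z+x))*(0+(a+z)))+y))+0) -> (1+((((b+7)*(z+x))*(0+(a+z)))+y)); overall: ((1+((((b+7)*(z+x))*(0+(a+z)))+y))+0) -> (1+((((b+7)*(z+x))*(0+(a+z)))+y))
Step 2: at RLR: (0+(a+z)) -> (a+z); overall: (1+((((b+7)*(z+x))*(0+(a+z)))+y)) -> (1+((((b+7)*(z+x))*(a+z))+y))
Fixed point: (1+((((b+7)*(z+x))*(a+z))+y))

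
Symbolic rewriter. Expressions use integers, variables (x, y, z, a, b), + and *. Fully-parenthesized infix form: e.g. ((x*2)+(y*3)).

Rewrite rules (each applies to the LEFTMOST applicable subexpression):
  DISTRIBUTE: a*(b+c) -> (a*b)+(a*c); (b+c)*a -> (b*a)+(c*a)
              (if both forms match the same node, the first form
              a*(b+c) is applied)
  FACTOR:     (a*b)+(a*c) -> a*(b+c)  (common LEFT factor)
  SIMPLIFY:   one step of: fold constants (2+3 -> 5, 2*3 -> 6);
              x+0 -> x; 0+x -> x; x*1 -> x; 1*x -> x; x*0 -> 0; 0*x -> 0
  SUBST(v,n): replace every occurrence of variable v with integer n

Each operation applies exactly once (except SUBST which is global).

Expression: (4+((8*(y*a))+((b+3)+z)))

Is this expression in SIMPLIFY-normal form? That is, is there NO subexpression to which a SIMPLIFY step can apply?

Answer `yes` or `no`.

Expression: (4+((8*(y*a))+((b+3)+z)))
Scanning for simplifiable subexpressions (pre-order)...
  at root: (4+((8*(y*a))+((b+3)+z))) (not simplifiable)
  at R: ((8*(y*a))+((b+3)+z)) (not simplifiable)
  at RL: (8*(y*a)) (not simplifiable)
  at RLR: (y*a) (not simplifiable)
  at RR: ((b+3)+z) (not simplifiable)
  at RRL: (b+3) (not simplifiable)
Result: no simplifiable subexpression found -> normal form.

Answer: yes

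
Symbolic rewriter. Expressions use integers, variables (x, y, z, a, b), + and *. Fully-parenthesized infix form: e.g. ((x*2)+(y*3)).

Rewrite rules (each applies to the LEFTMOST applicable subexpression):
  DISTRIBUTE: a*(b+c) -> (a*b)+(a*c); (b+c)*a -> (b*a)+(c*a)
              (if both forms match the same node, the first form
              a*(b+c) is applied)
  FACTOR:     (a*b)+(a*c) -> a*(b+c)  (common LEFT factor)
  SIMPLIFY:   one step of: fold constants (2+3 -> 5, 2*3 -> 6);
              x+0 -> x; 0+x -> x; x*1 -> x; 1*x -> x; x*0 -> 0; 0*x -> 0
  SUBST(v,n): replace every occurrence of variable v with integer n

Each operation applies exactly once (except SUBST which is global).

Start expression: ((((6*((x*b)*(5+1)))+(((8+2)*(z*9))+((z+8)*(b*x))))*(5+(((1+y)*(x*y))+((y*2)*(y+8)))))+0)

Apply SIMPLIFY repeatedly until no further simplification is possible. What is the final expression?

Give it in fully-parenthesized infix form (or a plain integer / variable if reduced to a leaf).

Start: ((((6*((x*b)*(5+1)))+(((8+2)*(z*9))+((z+8)*(b*x))))*(5+(((1+y)*(x*y))+((y*2)*(y+8)))))+0)
Step 1: at root: ((((6*((x*b)*(5+1)))+(((8+2)*(z*9))+((z+8)*(b*x))))*(5+(((1+y)*(x*y))+((y*2)*(y+8)))))+0) -> (((6*((x*b)*(5+1)))+(((8+2)*(z*9))+((z+8)*(b*x))))*(5+(((1+y)*(x*y))+((y*2)*(y+8))))); overall: ((((6*((x*b)*(5+1)))+(((8+2)*(z*9))+((z+8)*(b*x))))*(5+(((1+y)*(x*y))+((y*2)*(y+8)))))+0) -> (((6*((x*b)*(5+1)))+(((8+2)*(z*9))+((z+8)*(b*x))))*(5+(((1+y)*(x*y))+((y*2)*(y+8)))))
Step 2: at LLRR: (5+1) -> 6; overall: (((6*((x*b)*(5+1)))+(((8+2)*(z*9))+((z+8)*(b*x))))*(5+(((1+y)*(x*y))+((y*2)*(y+8))))) -> (((6*((x*b)*6))+(((8+2)*(z*9))+((z+8)*(b*x))))*(5+(((1+y)*(x*y))+((y*2)*(y+8)))))
Step 3: at LRLL: (8+2) -> 10; overall: (((6*((x*b)*6))+(((8+2)*(z*9))+((z+8)*(b*x))))*(5+(((1+y)*(x*y))+((y*2)*(y+8))))) -> (((6*((x*b)*6))+((10*(z*9))+((z+8)*(b*x))))*(5+(((1+y)*(x*y))+((y*2)*(y+8)))))
Fixed point: (((6*((x*b)*6))+((10*(z*9))+((z+8)*(b*x))))*(5+(((1+y)*(x*y))+((y*2)*(y+8)))))

Answer: (((6*((x*b)*6))+((10*(z*9))+((z+8)*(b*x))))*(5+(((1+y)*(x*y))+((y*2)*(y+8)))))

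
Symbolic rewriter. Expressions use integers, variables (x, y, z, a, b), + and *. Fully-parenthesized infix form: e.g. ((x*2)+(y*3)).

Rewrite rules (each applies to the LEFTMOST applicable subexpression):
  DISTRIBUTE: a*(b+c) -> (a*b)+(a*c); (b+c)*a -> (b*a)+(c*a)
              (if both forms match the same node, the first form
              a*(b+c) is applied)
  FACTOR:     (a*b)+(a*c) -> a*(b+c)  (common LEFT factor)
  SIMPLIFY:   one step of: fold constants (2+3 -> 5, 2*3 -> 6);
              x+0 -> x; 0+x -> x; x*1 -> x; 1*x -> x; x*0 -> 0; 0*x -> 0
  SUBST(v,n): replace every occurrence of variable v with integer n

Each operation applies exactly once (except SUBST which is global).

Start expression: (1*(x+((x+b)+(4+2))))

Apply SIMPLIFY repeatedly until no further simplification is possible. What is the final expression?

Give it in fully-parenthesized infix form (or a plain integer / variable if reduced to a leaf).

Answer: (x+((x+b)+6))

Derivation:
Start: (1*(x+((x+b)+(4+2))))
Step 1: at root: (1*(x+((x+b)+(4+2)))) -> (x+((x+b)+(4+2))); overall: (1*(x+((x+b)+(4+2)))) -> (x+((x+b)+(4+2)))
Step 2: at RR: (4+2) -> 6; overall: (x+((x+b)+(4+2))) -> (x+((x+b)+6))
Fixed point: (x+((x+b)+6))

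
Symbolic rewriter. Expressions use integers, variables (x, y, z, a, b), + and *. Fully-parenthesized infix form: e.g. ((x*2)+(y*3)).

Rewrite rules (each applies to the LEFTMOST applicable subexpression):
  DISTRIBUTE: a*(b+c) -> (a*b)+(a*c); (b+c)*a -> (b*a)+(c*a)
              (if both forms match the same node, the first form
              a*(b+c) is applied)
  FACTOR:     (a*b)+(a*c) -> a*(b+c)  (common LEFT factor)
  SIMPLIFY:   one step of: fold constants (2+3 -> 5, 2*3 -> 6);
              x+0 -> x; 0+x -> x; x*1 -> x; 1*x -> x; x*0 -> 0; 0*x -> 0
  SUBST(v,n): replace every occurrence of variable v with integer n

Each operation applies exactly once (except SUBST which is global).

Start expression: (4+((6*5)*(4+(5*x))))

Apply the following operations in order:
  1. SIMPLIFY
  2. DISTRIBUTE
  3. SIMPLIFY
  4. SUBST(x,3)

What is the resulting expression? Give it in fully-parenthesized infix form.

Answer: (4+(120+(30*(5*3))))

Derivation:
Start: (4+((6*5)*(4+(5*x))))
Apply SIMPLIFY at RL (target: (6*5)): (4+((6*5)*(4+(5*x)))) -> (4+(30*(4+(5*x))))
Apply DISTRIBUTE at R (target: (30*(4+(5*x)))): (4+(30*(4+(5*x)))) -> (4+((30*4)+(30*(5*x))))
Apply SIMPLIFY at RL (target: (30*4)): (4+((30*4)+(30*(5*x)))) -> (4+(120+(30*(5*x))))
Apply SUBST(x,3): (4+(120+(30*(5*x)))) -> (4+(120+(30*(5*3))))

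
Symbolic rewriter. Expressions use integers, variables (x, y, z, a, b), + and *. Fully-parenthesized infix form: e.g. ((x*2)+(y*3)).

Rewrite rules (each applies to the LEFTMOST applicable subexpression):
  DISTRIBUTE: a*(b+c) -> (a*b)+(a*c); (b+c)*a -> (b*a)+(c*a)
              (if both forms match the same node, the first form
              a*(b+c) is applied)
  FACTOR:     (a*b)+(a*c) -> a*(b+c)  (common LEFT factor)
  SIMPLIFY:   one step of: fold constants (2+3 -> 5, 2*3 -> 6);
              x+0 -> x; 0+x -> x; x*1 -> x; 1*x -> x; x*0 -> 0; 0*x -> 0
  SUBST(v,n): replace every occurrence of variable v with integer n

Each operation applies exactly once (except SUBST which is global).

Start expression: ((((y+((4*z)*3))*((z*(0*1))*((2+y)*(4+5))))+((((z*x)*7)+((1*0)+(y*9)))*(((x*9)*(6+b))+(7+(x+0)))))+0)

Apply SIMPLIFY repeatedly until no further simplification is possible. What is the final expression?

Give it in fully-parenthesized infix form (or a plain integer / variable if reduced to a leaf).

Answer: ((((z*x)*7)+(y*9))*(((x*9)*(6+b))+(7+x)))

Derivation:
Start: ((((y+((4*z)*3))*((z*(0*1))*((2+y)*(4+5))))+((((z*x)*7)+((1*0)+(y*9)))*(((x*9)*(6+b))+(7+(x+0)))))+0)
Step 1: at root: ((((y+((4*z)*3))*((z*(0*1))*((2+y)*(4+5))))+((((z*x)*7)+((1*0)+(y*9)))*(((x*9)*(6+b))+(7+(x+0)))))+0) -> (((y+((4*z)*3))*((z*(0*1))*((2+y)*(4+5))))+((((z*x)*7)+((1*0)+(y*9)))*(((x*9)*(6+b))+(7+(x+0))))); overall: ((((y+((4*z)*3))*((z*(0*1))*((2+y)*(4+5))))+((((z*x)*7)+((1*0)+(y*9)))*(((x*9)*(6+b))+(7+(x+0)))))+0) -> (((y+((4*z)*3))*((z*(0*1))*((2+y)*(4+5))))+((((z*x)*7)+((1*0)+(y*9)))*(((x*9)*(6+b))+(7+(x+0)))))
Step 2: at LRLR: (0*1) -> 0; overall: (((y+((4*z)*3))*((z*(0*1))*((2+y)*(4+5))))+((((z*x)*7)+((1*0)+(y*9)))*(((x*9)*(6+b))+(7+(x+0))))) -> (((y+((4*z)*3))*((z*0)*((2+y)*(4+5))))+((((z*x)*7)+((1*0)+(y*9)))*(((x*9)*(6+b))+(7+(x+0)))))
Step 3: at LRL: (z*0) -> 0; overall: (((y+((4*z)*3))*((z*0)*((2+y)*(4+5))))+((((z*x)*7)+((1*0)+(y*9)))*(((x*9)*(6+b))+(7+(x+0))))) -> (((y+((4*z)*3))*(0*((2+y)*(4+5))))+((((z*x)*7)+((1*0)+(y*9)))*(((x*9)*(6+b))+(7+(x+0)))))
Step 4: at LR: (0*((2+y)*(4+5))) -> 0; overall: (((y+((4*z)*3))*(0*((2+y)*(4+5))))+((((z*x)*7)+((1*0)+(y*9)))*(((x*9)*(6+b))+(7+(x+0))))) -> (((y+((4*z)*3))*0)+((((z*x)*7)+((1*0)+(y*9)))*(((x*9)*(6+b))+(7+(x+0)))))
Step 5: at L: ((y+((4*z)*3))*0) -> 0; overall: (((y+((4*z)*3))*0)+((((z*x)*7)+((1*0)+(y*9)))*(((x*9)*(6+b))+(7+(x+0))))) -> (0+((((z*x)*7)+((1*0)+(y*9)))*(((x*9)*(6+b))+(7+(x+0)))))
Step 6: at root: (0+((((z*x)*7)+((1*0)+(y*9)))*(((x*9)*(6+b))+(7+(x+0))))) -> ((((z*x)*7)+((1*0)+(y*9)))*(((x*9)*(6+b))+(7+(x+0)))); overall: (0+((((z*x)*7)+((1*0)+(y*9)))*(((x*9)*(6+b))+(7+(x+0))))) -> ((((z*x)*7)+((1*0)+(y*9)))*(((x*9)*(6+b))+(7+(x+0))))
Step 7: at LRL: (1*0) -> 0; overall: ((((z*x)*7)+((1*0)+(y*9)))*(((x*9)*(6+b))+(7+(x+0)))) -> ((((z*x)*7)+(0+(y*9)))*(((x*9)*(6+b))+(7+(x+0))))
Step 8: at LR: (0+(y*9)) -> (y*9); overall: ((((z*x)*7)+(0+(y*9)))*(((x*9)*(6+b))+(7+(x+0)))) -> ((((z*x)*7)+(y*9))*(((x*9)*(6+b))+(7+(x+0))))
Step 9: at RRR: (x+0) -> x; overall: ((((z*x)*7)+(y*9))*(((x*9)*(6+b))+(7+(x+0)))) -> ((((z*x)*7)+(y*9))*(((x*9)*(6+b))+(7+x)))
Fixed point: ((((z*x)*7)+(y*9))*(((x*9)*(6+b))+(7+x)))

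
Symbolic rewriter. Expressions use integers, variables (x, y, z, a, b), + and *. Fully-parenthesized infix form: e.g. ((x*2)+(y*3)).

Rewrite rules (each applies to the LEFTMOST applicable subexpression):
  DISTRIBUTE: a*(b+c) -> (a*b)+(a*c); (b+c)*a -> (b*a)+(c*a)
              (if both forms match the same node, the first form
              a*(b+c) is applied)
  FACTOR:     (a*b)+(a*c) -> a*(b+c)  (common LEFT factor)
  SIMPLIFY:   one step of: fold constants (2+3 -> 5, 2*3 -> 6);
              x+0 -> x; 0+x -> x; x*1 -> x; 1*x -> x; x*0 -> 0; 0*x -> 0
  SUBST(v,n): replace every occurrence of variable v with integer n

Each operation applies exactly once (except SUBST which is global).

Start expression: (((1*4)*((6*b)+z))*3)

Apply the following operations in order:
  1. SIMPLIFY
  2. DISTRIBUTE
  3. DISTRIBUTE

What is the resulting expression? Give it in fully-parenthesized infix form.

Answer: (((4*(6*b))*3)+((4*z)*3))

Derivation:
Start: (((1*4)*((6*b)+z))*3)
Apply SIMPLIFY at LL (target: (1*4)): (((1*4)*((6*b)+z))*3) -> ((4*((6*b)+z))*3)
Apply DISTRIBUTE at L (target: (4*((6*b)+z))): ((4*((6*b)+z))*3) -> (((4*(6*b))+(4*z))*3)
Apply DISTRIBUTE at root (target: (((4*(6*b))+(4*z))*3)): (((4*(6*b))+(4*z))*3) -> (((4*(6*b))*3)+((4*z)*3))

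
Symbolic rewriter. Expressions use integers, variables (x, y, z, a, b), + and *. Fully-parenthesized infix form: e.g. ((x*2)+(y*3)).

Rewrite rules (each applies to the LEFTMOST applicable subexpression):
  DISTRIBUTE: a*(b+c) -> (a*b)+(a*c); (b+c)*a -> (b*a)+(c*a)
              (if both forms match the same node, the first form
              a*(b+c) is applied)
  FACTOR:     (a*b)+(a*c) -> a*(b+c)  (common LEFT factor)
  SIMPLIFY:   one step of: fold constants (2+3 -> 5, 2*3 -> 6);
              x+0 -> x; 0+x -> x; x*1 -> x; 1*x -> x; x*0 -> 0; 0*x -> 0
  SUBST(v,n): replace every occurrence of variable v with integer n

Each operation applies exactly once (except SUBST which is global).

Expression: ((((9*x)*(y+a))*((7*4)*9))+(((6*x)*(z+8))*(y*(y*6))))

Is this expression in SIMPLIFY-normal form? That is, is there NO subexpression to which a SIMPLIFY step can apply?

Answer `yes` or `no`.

Answer: no

Derivation:
Expression: ((((9*x)*(y+a))*((7*4)*9))+(((6*x)*(z+8))*(y*(y*6))))
Scanning for simplifiable subexpressions (pre-order)...
  at root: ((((9*x)*(y+a))*((7*4)*9))+(((6*x)*(z+8))*(y*(y*6)))) (not simplifiable)
  at L: (((9*x)*(y+a))*((7*4)*9)) (not simplifiable)
  at LL: ((9*x)*(y+a)) (not simplifiable)
  at LLL: (9*x) (not simplifiable)
  at LLR: (y+a) (not simplifiable)
  at LR: ((7*4)*9) (not simplifiable)
  at LRL: (7*4) (SIMPLIFIABLE)
  at R: (((6*x)*(z+8))*(y*(y*6))) (not simplifiable)
  at RL: ((6*x)*(z+8)) (not simplifiable)
  at RLL: (6*x) (not simplifiable)
  at RLR: (z+8) (not simplifiable)
  at RR: (y*(y*6)) (not simplifiable)
  at RRR: (y*6) (not simplifiable)
Found simplifiable subexpr at path LRL: (7*4)
One SIMPLIFY step would give: ((((9*x)*(y+a))*(28*9))+(((6*x)*(z+8))*(y*(y*6))))
-> NOT in normal form.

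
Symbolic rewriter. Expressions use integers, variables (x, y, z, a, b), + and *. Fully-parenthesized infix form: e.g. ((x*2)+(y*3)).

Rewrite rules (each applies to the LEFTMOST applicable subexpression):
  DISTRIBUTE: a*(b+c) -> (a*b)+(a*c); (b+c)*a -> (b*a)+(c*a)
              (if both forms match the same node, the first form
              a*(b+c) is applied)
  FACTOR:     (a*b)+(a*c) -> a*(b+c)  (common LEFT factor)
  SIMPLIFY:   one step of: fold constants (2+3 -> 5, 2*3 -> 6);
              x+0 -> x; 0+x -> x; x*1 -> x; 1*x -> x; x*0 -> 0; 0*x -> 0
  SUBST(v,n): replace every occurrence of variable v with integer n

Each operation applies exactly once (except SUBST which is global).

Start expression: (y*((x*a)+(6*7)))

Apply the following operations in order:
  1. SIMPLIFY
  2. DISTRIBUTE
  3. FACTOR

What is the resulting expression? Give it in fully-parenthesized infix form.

Start: (y*((x*a)+(6*7)))
Apply SIMPLIFY at RR (target: (6*7)): (y*((x*a)+(6*7))) -> (y*((x*a)+42))
Apply DISTRIBUTE at root (target: (y*((x*a)+42))): (y*((x*a)+42)) -> ((y*(x*a))+(y*42))
Apply FACTOR at root (target: ((y*(x*a))+(y*42))): ((y*(x*a))+(y*42)) -> (y*((x*a)+42))

Answer: (y*((x*a)+42))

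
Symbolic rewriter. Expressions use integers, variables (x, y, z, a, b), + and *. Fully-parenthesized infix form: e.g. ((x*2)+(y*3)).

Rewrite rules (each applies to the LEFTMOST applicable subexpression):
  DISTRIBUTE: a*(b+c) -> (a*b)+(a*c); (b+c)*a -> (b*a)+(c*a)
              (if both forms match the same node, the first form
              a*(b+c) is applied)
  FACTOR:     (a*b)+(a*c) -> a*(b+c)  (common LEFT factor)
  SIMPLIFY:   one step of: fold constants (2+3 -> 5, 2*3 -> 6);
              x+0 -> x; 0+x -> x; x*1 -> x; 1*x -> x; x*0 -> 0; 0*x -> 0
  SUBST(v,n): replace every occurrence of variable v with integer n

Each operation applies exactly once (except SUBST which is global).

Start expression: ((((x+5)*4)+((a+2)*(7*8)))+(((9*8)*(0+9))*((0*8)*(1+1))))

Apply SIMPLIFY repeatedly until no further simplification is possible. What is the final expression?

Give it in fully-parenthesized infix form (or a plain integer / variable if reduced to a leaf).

Answer: (((x+5)*4)+((a+2)*56))

Derivation:
Start: ((((x+5)*4)+((a+2)*(7*8)))+(((9*8)*(0+9))*((0*8)*(1+1))))
Step 1: at LRR: (7*8) -> 56; overall: ((((x+5)*4)+((a+2)*(7*8)))+(((9*8)*(0+9))*((0*8)*(1+1)))) -> ((((x+5)*4)+((a+2)*56))+(((9*8)*(0+9))*((0*8)*(1+1))))
Step 2: at RLL: (9*8) -> 72; overall: ((((x+5)*4)+((a+2)*56))+(((9*8)*(0+9))*((0*8)*(1+1)))) -> ((((x+5)*4)+((a+2)*56))+((72*(0+9))*((0*8)*(1+1))))
Step 3: at RLR: (0+9) -> 9; overall: ((((x+5)*4)+((a+2)*56))+((72*(0+9))*((0*8)*(1+1)))) -> ((((x+5)*4)+((a+2)*56))+((72*9)*((0*8)*(1+1))))
Step 4: at RL: (72*9) -> 648; overall: ((((x+5)*4)+((a+2)*56))+((72*9)*((0*8)*(1+1)))) -> ((((x+5)*4)+((a+2)*56))+(648*((0*8)*(1+1))))
Step 5: at RRL: (0*8) -> 0; overall: ((((x+5)*4)+((a+2)*56))+(648*((0*8)*(1+1)))) -> ((((x+5)*4)+((a+2)*56))+(648*(0*(1+1))))
Step 6: at RR: (0*(1+1)) -> 0; overall: ((((x+5)*4)+((a+2)*56))+(648*(0*(1+1)))) -> ((((x+5)*4)+((a+2)*56))+(648*0))
Step 7: at R: (648*0) -> 0; overall: ((((x+5)*4)+((a+2)*56))+(648*0)) -> ((((x+5)*4)+((a+2)*56))+0)
Step 8: at root: ((((x+5)*4)+((a+2)*56))+0) -> (((x+5)*4)+((a+2)*56)); overall: ((((x+5)*4)+((a+2)*56))+0) -> (((x+5)*4)+((a+2)*56))
Fixed point: (((x+5)*4)+((a+2)*56))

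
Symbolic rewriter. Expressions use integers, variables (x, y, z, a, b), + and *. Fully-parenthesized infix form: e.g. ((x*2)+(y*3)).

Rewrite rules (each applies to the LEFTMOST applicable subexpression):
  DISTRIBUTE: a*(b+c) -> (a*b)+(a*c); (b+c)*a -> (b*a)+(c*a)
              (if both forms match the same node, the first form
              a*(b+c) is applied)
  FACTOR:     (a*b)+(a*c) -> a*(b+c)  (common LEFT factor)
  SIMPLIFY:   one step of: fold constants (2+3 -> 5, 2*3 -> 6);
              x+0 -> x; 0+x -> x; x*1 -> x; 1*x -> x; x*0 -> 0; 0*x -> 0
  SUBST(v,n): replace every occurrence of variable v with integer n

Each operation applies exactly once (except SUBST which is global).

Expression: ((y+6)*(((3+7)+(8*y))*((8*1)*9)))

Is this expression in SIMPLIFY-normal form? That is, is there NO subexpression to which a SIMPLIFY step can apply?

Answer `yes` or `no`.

Expression: ((y+6)*(((3+7)+(8*y))*((8*1)*9)))
Scanning for simplifiable subexpressions (pre-order)...
  at root: ((y+6)*(((3+7)+(8*y))*((8*1)*9))) (not simplifiable)
  at L: (y+6) (not simplifiable)
  at R: (((3+7)+(8*y))*((8*1)*9)) (not simplifiable)
  at RL: ((3+7)+(8*y)) (not simplifiable)
  at RLL: (3+7) (SIMPLIFIABLE)
  at RLR: (8*y) (not simplifiable)
  at RR: ((8*1)*9) (not simplifiable)
  at RRL: (8*1) (SIMPLIFIABLE)
Found simplifiable subexpr at path RLL: (3+7)
One SIMPLIFY step would give: ((y+6)*((10+(8*y))*((8*1)*9)))
-> NOT in normal form.

Answer: no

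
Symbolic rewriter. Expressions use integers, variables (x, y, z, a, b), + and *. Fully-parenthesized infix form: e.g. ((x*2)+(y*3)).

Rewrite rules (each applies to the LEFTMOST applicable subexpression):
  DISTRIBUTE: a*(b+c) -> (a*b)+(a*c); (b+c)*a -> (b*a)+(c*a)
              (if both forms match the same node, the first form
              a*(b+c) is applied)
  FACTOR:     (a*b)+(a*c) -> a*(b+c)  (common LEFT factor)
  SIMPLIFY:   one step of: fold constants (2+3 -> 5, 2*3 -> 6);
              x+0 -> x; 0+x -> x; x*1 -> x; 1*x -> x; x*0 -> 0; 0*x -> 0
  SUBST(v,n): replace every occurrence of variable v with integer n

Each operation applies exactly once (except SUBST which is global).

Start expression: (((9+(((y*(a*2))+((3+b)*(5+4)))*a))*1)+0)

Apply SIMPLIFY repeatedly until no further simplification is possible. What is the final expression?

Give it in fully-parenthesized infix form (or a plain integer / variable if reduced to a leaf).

Start: (((9+(((y*(a*2))+((3+b)*(5+4)))*a))*1)+0)
Step 1: at root: (((9+(((y*(a*2))+((3+b)*(5+4)))*a))*1)+0) -> ((9+(((y*(a*2))+((3+b)*(5+4)))*a))*1); overall: (((9+(((y*(a*2))+((3+b)*(5+4)))*a))*1)+0) -> ((9+(((y*(a*2))+((3+b)*(5+4)))*a))*1)
Step 2: at root: ((9+(((y*(a*2))+((3+b)*(5+4)))*a))*1) -> (9+(((y*(a*2))+((3+b)*(5+4)))*a)); overall: ((9+(((y*(a*2))+((3+b)*(5+4)))*a))*1) -> (9+(((y*(a*2))+((3+b)*(5+4)))*a))
Step 3: at RLRR: (5+4) -> 9; overall: (9+(((y*(a*2))+((3+b)*(5+4)))*a)) -> (9+(((y*(a*2))+((3+b)*9))*a))
Fixed point: (9+(((y*(a*2))+((3+b)*9))*a))

Answer: (9+(((y*(a*2))+((3+b)*9))*a))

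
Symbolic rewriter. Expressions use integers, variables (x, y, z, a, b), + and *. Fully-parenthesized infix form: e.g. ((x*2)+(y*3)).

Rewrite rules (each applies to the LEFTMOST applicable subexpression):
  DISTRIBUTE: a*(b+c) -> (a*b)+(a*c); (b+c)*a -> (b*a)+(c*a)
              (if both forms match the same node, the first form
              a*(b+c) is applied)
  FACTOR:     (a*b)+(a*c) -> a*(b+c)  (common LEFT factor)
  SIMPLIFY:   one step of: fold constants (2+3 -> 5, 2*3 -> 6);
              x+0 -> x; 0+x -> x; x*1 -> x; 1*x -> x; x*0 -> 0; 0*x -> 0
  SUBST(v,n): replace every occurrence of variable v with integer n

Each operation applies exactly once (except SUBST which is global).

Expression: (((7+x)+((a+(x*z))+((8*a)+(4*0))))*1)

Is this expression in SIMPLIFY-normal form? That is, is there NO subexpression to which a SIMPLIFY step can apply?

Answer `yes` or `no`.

Expression: (((7+x)+((a+(x*z))+((8*a)+(4*0))))*1)
Scanning for simplifiable subexpressions (pre-order)...
  at root: (((7+x)+((a+(x*z))+((8*a)+(4*0))))*1) (SIMPLIFIABLE)
  at L: ((7+x)+((a+(x*z))+((8*a)+(4*0)))) (not simplifiable)
  at LL: (7+x) (not simplifiable)
  at LR: ((a+(x*z))+((8*a)+(4*0))) (not simplifiable)
  at LRL: (a+(x*z)) (not simplifiable)
  at LRLR: (x*z) (not simplifiable)
  at LRR: ((8*a)+(4*0)) (not simplifiable)
  at LRRL: (8*a) (not simplifiable)
  at LRRR: (4*0) (SIMPLIFIABLE)
Found simplifiable subexpr at path root: (((7+x)+((a+(x*z))+((8*a)+(4*0))))*1)
One SIMPLIFY step would give: ((7+x)+((a+(x*z))+((8*a)+(4*0))))
-> NOT in normal form.

Answer: no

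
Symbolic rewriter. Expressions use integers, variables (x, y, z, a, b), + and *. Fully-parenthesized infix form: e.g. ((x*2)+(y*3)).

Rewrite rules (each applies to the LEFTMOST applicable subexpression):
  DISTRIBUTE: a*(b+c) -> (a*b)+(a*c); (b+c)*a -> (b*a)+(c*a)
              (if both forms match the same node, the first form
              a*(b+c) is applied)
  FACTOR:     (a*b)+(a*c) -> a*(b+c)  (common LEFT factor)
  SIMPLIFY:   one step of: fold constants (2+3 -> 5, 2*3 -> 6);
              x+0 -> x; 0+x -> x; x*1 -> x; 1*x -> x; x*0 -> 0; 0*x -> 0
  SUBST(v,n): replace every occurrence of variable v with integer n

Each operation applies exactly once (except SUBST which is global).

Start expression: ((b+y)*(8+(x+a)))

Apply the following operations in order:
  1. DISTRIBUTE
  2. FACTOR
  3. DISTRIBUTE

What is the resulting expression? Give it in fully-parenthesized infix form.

Start: ((b+y)*(8+(x+a)))
Apply DISTRIBUTE at root (target: ((b+y)*(8+(x+a)))): ((b+y)*(8+(x+a))) -> (((b+y)*8)+((b+y)*(x+a)))
Apply FACTOR at root (target: (((b+y)*8)+((b+y)*(x+a)))): (((b+y)*8)+((b+y)*(x+a))) -> ((b+y)*(8+(x+a)))
Apply DISTRIBUTE at root (target: ((b+y)*(8+(x+a)))): ((b+y)*(8+(x+a))) -> (((b+y)*8)+((b+y)*(x+a)))

Answer: (((b+y)*8)+((b+y)*(x+a)))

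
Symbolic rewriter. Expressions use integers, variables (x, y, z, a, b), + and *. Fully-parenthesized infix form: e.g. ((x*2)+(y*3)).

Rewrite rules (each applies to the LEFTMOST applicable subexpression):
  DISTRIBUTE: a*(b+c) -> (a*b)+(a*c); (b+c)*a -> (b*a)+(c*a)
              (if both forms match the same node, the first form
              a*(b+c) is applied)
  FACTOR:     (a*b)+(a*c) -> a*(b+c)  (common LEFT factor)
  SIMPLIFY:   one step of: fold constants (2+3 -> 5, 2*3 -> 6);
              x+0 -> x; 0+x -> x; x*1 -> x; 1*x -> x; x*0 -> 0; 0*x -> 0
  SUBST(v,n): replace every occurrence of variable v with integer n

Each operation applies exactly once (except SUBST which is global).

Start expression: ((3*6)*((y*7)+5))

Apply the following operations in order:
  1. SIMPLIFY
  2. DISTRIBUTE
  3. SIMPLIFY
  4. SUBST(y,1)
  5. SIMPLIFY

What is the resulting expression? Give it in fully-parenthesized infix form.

Start: ((3*6)*((y*7)+5))
Apply SIMPLIFY at L (target: (3*6)): ((3*6)*((y*7)+5)) -> (18*((y*7)+5))
Apply DISTRIBUTE at root (target: (18*((y*7)+5))): (18*((y*7)+5)) -> ((18*(y*7))+(18*5))
Apply SIMPLIFY at R (target: (18*5)): ((18*(y*7))+(18*5)) -> ((18*(y*7))+90)
Apply SUBST(y,1): ((18*(y*7))+90) -> ((18*(1*7))+90)
Apply SIMPLIFY at LR (target: (1*7)): ((18*(1*7))+90) -> ((18*7)+90)

Answer: ((18*7)+90)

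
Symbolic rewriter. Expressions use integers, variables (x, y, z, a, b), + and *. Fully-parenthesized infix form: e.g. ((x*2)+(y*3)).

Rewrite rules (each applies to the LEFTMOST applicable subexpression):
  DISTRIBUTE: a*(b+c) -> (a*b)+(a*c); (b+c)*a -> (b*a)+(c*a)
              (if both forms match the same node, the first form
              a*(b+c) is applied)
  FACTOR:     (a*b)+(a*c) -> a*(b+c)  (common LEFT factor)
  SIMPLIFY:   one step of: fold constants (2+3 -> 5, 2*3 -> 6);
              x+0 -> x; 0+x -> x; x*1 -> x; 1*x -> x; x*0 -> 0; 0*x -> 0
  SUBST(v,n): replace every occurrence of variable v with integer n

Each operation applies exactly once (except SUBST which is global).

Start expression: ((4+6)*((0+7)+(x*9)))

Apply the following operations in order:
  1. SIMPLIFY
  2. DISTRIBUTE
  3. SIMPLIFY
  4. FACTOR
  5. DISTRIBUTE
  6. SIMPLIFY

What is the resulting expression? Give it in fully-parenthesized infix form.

Start: ((4+6)*((0+7)+(x*9)))
Apply SIMPLIFY at L (target: (4+6)): ((4+6)*((0+7)+(x*9))) -> (10*((0+7)+(x*9)))
Apply DISTRIBUTE at root (target: (10*((0+7)+(x*9)))): (10*((0+7)+(x*9))) -> ((10*(0+7))+(10*(x*9)))
Apply SIMPLIFY at LR (target: (0+7)): ((10*(0+7))+(10*(x*9))) -> ((10*7)+(10*(x*9)))
Apply FACTOR at root (target: ((10*7)+(10*(x*9)))): ((10*7)+(10*(x*9))) -> (10*(7+(x*9)))
Apply DISTRIBUTE at root (target: (10*(7+(x*9)))): (10*(7+(x*9))) -> ((10*7)+(10*(x*9)))
Apply SIMPLIFY at L (target: (10*7)): ((10*7)+(10*(x*9))) -> (70+(10*(x*9)))

Answer: (70+(10*(x*9)))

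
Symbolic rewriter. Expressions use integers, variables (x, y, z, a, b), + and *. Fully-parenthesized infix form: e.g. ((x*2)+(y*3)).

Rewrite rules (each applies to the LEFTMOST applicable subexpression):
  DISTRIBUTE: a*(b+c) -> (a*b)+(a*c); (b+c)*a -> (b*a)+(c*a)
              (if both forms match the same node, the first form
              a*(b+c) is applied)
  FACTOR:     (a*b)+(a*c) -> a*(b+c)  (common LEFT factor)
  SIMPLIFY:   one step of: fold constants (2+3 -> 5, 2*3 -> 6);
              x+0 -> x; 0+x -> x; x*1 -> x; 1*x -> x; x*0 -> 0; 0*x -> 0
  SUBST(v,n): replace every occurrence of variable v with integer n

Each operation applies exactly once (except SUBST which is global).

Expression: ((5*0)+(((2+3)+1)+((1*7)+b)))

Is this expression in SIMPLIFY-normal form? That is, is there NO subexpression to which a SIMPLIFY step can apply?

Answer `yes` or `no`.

Answer: no

Derivation:
Expression: ((5*0)+(((2+3)+1)+((1*7)+b)))
Scanning for simplifiable subexpressions (pre-order)...
  at root: ((5*0)+(((2+3)+1)+((1*7)+b))) (not simplifiable)
  at L: (5*0) (SIMPLIFIABLE)
  at R: (((2+3)+1)+((1*7)+b)) (not simplifiable)
  at RL: ((2+3)+1) (not simplifiable)
  at RLL: (2+3) (SIMPLIFIABLE)
  at RR: ((1*7)+b) (not simplifiable)
  at RRL: (1*7) (SIMPLIFIABLE)
Found simplifiable subexpr at path L: (5*0)
One SIMPLIFY step would give: (0+(((2+3)+1)+((1*7)+b)))
-> NOT in normal form.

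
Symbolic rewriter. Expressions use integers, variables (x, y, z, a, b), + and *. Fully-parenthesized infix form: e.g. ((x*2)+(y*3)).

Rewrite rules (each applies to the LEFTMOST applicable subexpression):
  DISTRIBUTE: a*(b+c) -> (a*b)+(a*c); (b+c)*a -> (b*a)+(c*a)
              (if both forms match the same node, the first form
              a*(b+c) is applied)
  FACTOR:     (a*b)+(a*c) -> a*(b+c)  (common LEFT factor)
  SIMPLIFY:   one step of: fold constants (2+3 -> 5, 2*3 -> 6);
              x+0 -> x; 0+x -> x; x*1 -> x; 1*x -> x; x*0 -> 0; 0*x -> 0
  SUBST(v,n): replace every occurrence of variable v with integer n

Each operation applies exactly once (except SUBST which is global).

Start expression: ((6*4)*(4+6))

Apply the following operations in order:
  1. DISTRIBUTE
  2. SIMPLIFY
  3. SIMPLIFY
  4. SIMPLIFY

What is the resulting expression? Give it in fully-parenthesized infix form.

Answer: (96+(24*6))

Derivation:
Start: ((6*4)*(4+6))
Apply DISTRIBUTE at root (target: ((6*4)*(4+6))): ((6*4)*(4+6)) -> (((6*4)*4)+((6*4)*6))
Apply SIMPLIFY at LL (target: (6*4)): (((6*4)*4)+((6*4)*6)) -> ((24*4)+((6*4)*6))
Apply SIMPLIFY at L (target: (24*4)): ((24*4)+((6*4)*6)) -> (96+((6*4)*6))
Apply SIMPLIFY at RL (target: (6*4)): (96+((6*4)*6)) -> (96+(24*6))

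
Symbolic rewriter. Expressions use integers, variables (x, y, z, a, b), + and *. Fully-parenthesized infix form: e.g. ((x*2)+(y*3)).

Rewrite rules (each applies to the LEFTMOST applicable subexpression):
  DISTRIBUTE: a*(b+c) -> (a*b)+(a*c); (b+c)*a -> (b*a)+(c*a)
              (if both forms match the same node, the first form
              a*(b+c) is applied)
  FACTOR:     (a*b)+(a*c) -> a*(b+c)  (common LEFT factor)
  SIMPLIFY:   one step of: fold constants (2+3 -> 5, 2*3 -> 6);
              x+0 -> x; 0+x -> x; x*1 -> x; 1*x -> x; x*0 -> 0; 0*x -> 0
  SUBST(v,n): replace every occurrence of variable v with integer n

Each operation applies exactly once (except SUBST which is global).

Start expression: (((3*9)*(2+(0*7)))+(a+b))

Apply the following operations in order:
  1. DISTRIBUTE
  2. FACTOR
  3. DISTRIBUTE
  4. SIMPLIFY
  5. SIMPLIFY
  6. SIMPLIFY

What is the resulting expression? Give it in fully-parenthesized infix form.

Start: (((3*9)*(2+(0*7)))+(a+b))
Apply DISTRIBUTE at L (target: ((3*9)*(2+(0*7)))): (((3*9)*(2+(0*7)))+(a+b)) -> ((((3*9)*2)+((3*9)*(0*7)))+(a+b))
Apply FACTOR at L (target: (((3*9)*2)+((3*9)*(0*7)))): ((((3*9)*2)+((3*9)*(0*7)))+(a+b)) -> (((3*9)*(2+(0*7)))+(a+b))
Apply DISTRIBUTE at L (target: ((3*9)*(2+(0*7)))): (((3*9)*(2+(0*7)))+(a+b)) -> ((((3*9)*2)+((3*9)*(0*7)))+(a+b))
Apply SIMPLIFY at LLL (target: (3*9)): ((((3*9)*2)+((3*9)*(0*7)))+(a+b)) -> (((27*2)+((3*9)*(0*7)))+(a+b))
Apply SIMPLIFY at LL (target: (27*2)): (((27*2)+((3*9)*(0*7)))+(a+b)) -> ((54+((3*9)*(0*7)))+(a+b))
Apply SIMPLIFY at LRL (target: (3*9)): ((54+((3*9)*(0*7)))+(a+b)) -> ((54+(27*(0*7)))+(a+b))

Answer: ((54+(27*(0*7)))+(a+b))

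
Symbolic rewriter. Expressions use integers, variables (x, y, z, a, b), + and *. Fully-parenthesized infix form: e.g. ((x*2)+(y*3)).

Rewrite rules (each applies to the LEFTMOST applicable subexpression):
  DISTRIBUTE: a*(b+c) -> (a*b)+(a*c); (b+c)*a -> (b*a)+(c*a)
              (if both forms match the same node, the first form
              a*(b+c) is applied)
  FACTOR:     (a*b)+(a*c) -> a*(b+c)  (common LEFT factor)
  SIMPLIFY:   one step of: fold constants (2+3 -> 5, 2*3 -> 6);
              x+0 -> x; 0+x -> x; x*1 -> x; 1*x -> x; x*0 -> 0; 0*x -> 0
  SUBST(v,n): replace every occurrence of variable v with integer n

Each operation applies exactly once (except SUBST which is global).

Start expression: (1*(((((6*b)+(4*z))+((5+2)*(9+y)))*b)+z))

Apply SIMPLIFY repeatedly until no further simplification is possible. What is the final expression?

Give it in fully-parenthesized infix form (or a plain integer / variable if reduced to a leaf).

Answer: (((((6*b)+(4*z))+(7*(9+y)))*b)+z)

Derivation:
Start: (1*(((((6*b)+(4*z))+((5+2)*(9+y)))*b)+z))
Step 1: at root: (1*(((((6*b)+(4*z))+((5+2)*(9+y)))*b)+z)) -> (((((6*b)+(4*z))+((5+2)*(9+y)))*b)+z); overall: (1*(((((6*b)+(4*z))+((5+2)*(9+y)))*b)+z)) -> (((((6*b)+(4*z))+((5+2)*(9+y)))*b)+z)
Step 2: at LLRL: (5+2) -> 7; overall: (((((6*b)+(4*z))+((5+2)*(9+y)))*b)+z) -> (((((6*b)+(4*z))+(7*(9+y)))*b)+z)
Fixed point: (((((6*b)+(4*z))+(7*(9+y)))*b)+z)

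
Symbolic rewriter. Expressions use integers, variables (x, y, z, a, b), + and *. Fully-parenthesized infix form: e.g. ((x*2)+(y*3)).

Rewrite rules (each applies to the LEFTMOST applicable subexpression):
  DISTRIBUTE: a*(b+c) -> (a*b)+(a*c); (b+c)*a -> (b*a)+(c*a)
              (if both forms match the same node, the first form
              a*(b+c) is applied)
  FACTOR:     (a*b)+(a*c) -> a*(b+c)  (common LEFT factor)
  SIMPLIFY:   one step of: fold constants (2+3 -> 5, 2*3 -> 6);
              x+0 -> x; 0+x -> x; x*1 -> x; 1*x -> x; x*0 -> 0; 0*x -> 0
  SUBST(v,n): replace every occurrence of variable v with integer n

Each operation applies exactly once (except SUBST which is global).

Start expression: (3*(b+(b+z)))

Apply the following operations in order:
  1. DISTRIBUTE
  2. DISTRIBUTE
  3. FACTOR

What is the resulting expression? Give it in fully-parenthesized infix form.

Answer: ((3*b)+(3*(b+z)))

Derivation:
Start: (3*(b+(b+z)))
Apply DISTRIBUTE at root (target: (3*(b+(b+z)))): (3*(b+(b+z))) -> ((3*b)+(3*(b+z)))
Apply DISTRIBUTE at R (target: (3*(b+z))): ((3*b)+(3*(b+z))) -> ((3*b)+((3*b)+(3*z)))
Apply FACTOR at R (target: ((3*b)+(3*z))): ((3*b)+((3*b)+(3*z))) -> ((3*b)+(3*(b+z)))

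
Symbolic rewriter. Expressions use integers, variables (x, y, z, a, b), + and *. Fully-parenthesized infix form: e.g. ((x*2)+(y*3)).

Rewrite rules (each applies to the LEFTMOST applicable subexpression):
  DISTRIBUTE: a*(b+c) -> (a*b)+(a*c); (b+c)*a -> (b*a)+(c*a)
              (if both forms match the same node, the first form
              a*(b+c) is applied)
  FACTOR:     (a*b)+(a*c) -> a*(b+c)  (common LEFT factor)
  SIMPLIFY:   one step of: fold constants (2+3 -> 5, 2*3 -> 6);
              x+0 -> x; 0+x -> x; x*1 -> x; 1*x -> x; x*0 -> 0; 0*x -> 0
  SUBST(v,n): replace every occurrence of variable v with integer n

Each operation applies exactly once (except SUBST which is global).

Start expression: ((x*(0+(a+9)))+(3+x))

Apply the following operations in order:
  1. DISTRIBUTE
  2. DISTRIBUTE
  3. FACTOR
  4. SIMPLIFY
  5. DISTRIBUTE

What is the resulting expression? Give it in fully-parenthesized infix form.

Answer: ((0+((x*a)+(x*9)))+(3+x))

Derivation:
Start: ((x*(0+(a+9)))+(3+x))
Apply DISTRIBUTE at L (target: (x*(0+(a+9)))): ((x*(0+(a+9)))+(3+x)) -> (((x*0)+(x*(a+9)))+(3+x))
Apply DISTRIBUTE at LR (target: (x*(a+9))): (((x*0)+(x*(a+9)))+(3+x)) -> (((x*0)+((x*a)+(x*9)))+(3+x))
Apply FACTOR at LR (target: ((x*a)+(x*9))): (((x*0)+((x*a)+(x*9)))+(3+x)) -> (((x*0)+(x*(a+9)))+(3+x))
Apply SIMPLIFY at LL (target: (x*0)): (((x*0)+(x*(a+9)))+(3+x)) -> ((0+(x*(a+9)))+(3+x))
Apply DISTRIBUTE at LR (target: (x*(a+9))): ((0+(x*(a+9)))+(3+x)) -> ((0+((x*a)+(x*9)))+(3+x))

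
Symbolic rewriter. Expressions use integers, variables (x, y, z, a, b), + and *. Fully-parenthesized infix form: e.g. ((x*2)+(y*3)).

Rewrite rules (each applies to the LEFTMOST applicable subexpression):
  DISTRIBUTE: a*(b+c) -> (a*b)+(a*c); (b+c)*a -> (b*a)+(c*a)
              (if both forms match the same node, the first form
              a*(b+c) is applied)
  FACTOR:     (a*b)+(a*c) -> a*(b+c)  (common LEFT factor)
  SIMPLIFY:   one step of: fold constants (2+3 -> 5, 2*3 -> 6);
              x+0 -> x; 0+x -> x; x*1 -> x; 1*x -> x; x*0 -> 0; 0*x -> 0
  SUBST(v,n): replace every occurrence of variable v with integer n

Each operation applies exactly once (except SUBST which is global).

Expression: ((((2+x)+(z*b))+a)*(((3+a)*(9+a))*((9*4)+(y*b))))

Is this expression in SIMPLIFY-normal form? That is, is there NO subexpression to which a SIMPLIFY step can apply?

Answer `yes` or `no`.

Expression: ((((2+x)+(z*b))+a)*(((3+a)*(9+a))*((9*4)+(y*b))))
Scanning for simplifiable subexpressions (pre-order)...
  at root: ((((2+x)+(z*b))+a)*(((3+a)*(9+a))*((9*4)+(y*b)))) (not simplifiable)
  at L: (((2+x)+(z*b))+a) (not simplifiable)
  at LL: ((2+x)+(z*b)) (not simplifiable)
  at LLL: (2+x) (not simplifiable)
  at LLR: (z*b) (not simplifiable)
  at R: (((3+a)*(9+a))*((9*4)+(y*b))) (not simplifiable)
  at RL: ((3+a)*(9+a)) (not simplifiable)
  at RLL: (3+a) (not simplifiable)
  at RLR: (9+a) (not simplifiable)
  at RR: ((9*4)+(y*b)) (not simplifiable)
  at RRL: (9*4) (SIMPLIFIABLE)
  at RRR: (y*b) (not simplifiable)
Found simplifiable subexpr at path RRL: (9*4)
One SIMPLIFY step would give: ((((2+x)+(z*b))+a)*(((3+a)*(9+a))*(36+(y*b))))
-> NOT in normal form.

Answer: no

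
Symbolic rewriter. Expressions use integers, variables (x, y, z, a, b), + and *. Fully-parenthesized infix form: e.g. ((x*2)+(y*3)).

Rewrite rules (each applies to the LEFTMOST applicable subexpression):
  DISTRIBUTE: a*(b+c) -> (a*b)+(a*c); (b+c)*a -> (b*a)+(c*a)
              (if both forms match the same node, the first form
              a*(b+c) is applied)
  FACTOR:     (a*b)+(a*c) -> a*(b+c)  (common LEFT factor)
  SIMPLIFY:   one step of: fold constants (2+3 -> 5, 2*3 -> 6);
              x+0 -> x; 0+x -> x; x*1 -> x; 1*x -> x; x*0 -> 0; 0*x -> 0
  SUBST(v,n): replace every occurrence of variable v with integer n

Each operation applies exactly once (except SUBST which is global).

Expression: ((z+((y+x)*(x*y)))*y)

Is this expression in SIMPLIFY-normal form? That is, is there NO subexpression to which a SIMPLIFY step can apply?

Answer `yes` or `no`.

Answer: yes

Derivation:
Expression: ((z+((y+x)*(x*y)))*y)
Scanning for simplifiable subexpressions (pre-order)...
  at root: ((z+((y+x)*(x*y)))*y) (not simplifiable)
  at L: (z+((y+x)*(x*y))) (not simplifiable)
  at LR: ((y+x)*(x*y)) (not simplifiable)
  at LRL: (y+x) (not simplifiable)
  at LRR: (x*y) (not simplifiable)
Result: no simplifiable subexpression found -> normal form.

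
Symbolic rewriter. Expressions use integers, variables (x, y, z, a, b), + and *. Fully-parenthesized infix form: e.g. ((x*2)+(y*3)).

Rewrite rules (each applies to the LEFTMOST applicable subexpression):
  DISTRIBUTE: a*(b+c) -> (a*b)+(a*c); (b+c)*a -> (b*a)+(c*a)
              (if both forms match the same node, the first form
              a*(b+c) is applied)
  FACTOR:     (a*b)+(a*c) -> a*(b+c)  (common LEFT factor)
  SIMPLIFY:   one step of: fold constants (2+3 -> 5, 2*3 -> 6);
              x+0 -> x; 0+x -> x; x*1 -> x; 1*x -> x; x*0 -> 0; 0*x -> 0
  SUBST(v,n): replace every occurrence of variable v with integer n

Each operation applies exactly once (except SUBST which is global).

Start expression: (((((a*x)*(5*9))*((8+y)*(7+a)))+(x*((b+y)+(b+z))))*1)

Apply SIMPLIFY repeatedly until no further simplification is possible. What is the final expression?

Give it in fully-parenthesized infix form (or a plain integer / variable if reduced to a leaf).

Answer: ((((a*x)*45)*((8+y)*(7+a)))+(x*((b+y)+(b+z))))

Derivation:
Start: (((((a*x)*(5*9))*((8+y)*(7+a)))+(x*((b+y)+(b+z))))*1)
Step 1: at root: (((((a*x)*(5*9))*((8+y)*(7+a)))+(x*((b+y)+(b+z))))*1) -> ((((a*x)*(5*9))*((8+y)*(7+a)))+(x*((b+y)+(b+z)))); overall: (((((a*x)*(5*9))*((8+y)*(7+a)))+(x*((b+y)+(b+z))))*1) -> ((((a*x)*(5*9))*((8+y)*(7+a)))+(x*((b+y)+(b+z))))
Step 2: at LLR: (5*9) -> 45; overall: ((((a*x)*(5*9))*((8+y)*(7+a)))+(x*((b+y)+(b+z)))) -> ((((a*x)*45)*((8+y)*(7+a)))+(x*((b+y)+(b+z))))
Fixed point: ((((a*x)*45)*((8+y)*(7+a)))+(x*((b+y)+(b+z))))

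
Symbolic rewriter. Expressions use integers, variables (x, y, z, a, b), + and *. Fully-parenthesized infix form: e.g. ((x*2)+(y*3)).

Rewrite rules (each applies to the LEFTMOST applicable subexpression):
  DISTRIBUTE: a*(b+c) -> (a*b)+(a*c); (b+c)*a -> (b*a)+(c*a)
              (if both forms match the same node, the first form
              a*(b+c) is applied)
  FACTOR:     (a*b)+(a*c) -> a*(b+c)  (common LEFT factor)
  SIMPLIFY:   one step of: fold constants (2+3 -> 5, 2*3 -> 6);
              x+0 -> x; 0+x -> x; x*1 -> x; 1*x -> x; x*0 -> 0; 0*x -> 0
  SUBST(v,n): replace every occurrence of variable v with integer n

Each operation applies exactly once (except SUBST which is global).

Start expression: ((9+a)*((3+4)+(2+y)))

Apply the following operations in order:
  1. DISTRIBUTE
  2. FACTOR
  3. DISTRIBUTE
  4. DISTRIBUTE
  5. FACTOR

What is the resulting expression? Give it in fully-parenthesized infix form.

Start: ((9+a)*((3+4)+(2+y)))
Apply DISTRIBUTE at root (target: ((9+a)*((3+4)+(2+y)))): ((9+a)*((3+4)+(2+y))) -> (((9+a)*(3+4))+((9+a)*(2+y)))
Apply FACTOR at root (target: (((9+a)*(3+4))+((9+a)*(2+y)))): (((9+a)*(3+4))+((9+a)*(2+y))) -> ((9+a)*((3+4)+(2+y)))
Apply DISTRIBUTE at root (target: ((9+a)*((3+4)+(2+y)))): ((9+a)*((3+4)+(2+y))) -> (((9+a)*(3+4))+((9+a)*(2+y)))
Apply DISTRIBUTE at L (target: ((9+a)*(3+4))): (((9+a)*(3+4))+((9+a)*(2+y))) -> ((((9+a)*3)+((9+a)*4))+((9+a)*(2+y)))
Apply FACTOR at L (target: (((9+a)*3)+((9+a)*4))): ((((9+a)*3)+((9+a)*4))+((9+a)*(2+y))) -> (((9+a)*(3+4))+((9+a)*(2+y)))

Answer: (((9+a)*(3+4))+((9+a)*(2+y)))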